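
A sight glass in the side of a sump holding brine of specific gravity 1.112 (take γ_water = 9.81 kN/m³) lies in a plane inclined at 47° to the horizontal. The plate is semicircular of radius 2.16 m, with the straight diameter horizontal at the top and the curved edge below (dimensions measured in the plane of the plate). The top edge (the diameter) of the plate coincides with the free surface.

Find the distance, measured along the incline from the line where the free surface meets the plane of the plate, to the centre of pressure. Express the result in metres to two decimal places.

y_p = 1.27 m

γ = 1.112 × 9.81 = 10.90872 kN/m³.
Let θ = 47° be the plate's angle to the horizontal; measure y along the incline from where the plane meets the free surface. Vertical depth h = y·sinθ with sinθ = 0.731354.
The centroid of a semicircle lies 4r/(3π) = 0.916732 m from the diameter, here below the top edge, so y_c = 0.916732 m and h_c = 0.916732 × 0.731354 = 0.670456 m.
A = πr²/2 = π × 2.16²/2 = 7.32871 m².
Resultant F = γ·h_c·A = 10.90872 × 0.670456 × 7.32871 = 53.6008 kN.
I_c = (π/8 − 8/(9π))·r⁴ = 0.109757 × 2.16⁴ = 2.38917 m⁴.
Centre of pressure: y_p = y_c + I_c/(y_c·A) = 0.916732 + 2.38917/(0.916732 × 7.32871) = 0.916732 + 0.355613 = 1.27235 m along the plane.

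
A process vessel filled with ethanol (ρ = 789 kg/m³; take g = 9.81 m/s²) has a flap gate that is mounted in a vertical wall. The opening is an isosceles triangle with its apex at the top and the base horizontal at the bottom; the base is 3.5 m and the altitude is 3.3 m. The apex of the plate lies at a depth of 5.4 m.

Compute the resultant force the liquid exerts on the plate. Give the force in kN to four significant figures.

γ = ρg = 789 × 9.81 / 1000 = 7.74009 kN/m³.
With the apex up, the centroid sits 2h/3 = 2 × 3.3/3 = 2.2 m below the apex, so the centroid depth is h_c = 5.4 + 2.2 = 7.6 m.
A = ½ × 3.5 × 3.3 = 5.775 m².
Resultant F = γ·h_c·A = 7.74009 × 7.6 × 5.775 = 339.713 kN.

F ≈ 339.7 kN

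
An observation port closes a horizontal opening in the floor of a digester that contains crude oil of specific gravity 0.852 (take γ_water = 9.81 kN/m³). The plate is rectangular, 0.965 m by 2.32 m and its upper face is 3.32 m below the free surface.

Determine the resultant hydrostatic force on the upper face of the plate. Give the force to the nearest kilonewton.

γ = 0.852 × 9.81 = 8.35812 kN/m³.
The plate is horizontal, so pressure is uniform at p = γ·h = 8.35812 × 3.32 = 27.749 kN/m².
A = 0.965 × 2.32 = 2.2388 m².
F = p·A = 27.749 × 2.2388 = 62.1245 kN.

F ≈ 62 kN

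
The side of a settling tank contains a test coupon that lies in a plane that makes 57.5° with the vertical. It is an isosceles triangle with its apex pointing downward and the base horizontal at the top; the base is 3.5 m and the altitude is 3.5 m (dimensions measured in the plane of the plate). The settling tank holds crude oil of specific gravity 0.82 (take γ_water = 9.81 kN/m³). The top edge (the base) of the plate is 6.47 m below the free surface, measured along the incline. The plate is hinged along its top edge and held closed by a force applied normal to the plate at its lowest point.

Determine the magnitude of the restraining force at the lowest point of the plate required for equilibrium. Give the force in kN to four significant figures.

γ = 0.82 × 9.81 = 8.0442 kN/m³.
The plate makes 57.5° with the vertical, i.e. θ = 90° − 57.5° = 32.5° to the horizontal. Measuring y along the incline from the free-surface line, vertical depth h = y·sinθ with sinθ = 0.537300.
With the apex down, the centroid sits h/3 = 3.5/3 = 1.16667 m below the base (the top edge), so y_c = 6.47 + 1.16667 = 7.63667 m and h_c = 7.63667 × 0.537300 = 4.10318 m.
A = ½ × 3.5 × 3.5 = 6.125 m².
Resultant F = γ·h_c·A = 8.0442 × 4.10318 × 6.125 = 202.167 kN.
I_c = b·h³/36 = 3.5 × 3.5³/36 = 4.1684 m⁴.
Centre of pressure: y_p = y_c + I_c/(y_c·A) = 7.63667 + 4.1684/(7.63667 × 6.125) = 7.63667 + 0.0891167 = 7.72579 m along the plane.
The resultant acts 1.16667 + 0.0891167 = 1.25579 m (along the plate) below the hinge at the top edge, so the moment about the hinge is M = F × 1.25579 = 202.167 × 1.25579 = 253.879 kN·m.
A normal force at the bottom, 3.5 m from the hinge, must supply this moment: P = 253.879/3.5 = 72.5369 kN.

P ≈ 72.54 kN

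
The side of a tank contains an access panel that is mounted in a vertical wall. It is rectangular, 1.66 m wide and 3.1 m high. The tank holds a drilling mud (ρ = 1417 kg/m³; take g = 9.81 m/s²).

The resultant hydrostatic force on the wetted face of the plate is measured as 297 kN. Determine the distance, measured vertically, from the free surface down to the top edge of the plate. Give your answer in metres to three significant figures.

d_top ≈ 2.60 m

γ = ρg = 1417 × 9.81 / 1000 = 13.90077 kN/m³.
A = 1.66 × 3.1 = 5.146 m².
From F = γ·h_c·A, the centroid depth is h_c = 297/(13.90077 × 5.146) = 4.15191 m.
The centroid lies 3.1/2 = 1.55 m below the top edge, so the top edge sits at h_top = 4.15191 − 1.55 = 2.60191 m below the surface.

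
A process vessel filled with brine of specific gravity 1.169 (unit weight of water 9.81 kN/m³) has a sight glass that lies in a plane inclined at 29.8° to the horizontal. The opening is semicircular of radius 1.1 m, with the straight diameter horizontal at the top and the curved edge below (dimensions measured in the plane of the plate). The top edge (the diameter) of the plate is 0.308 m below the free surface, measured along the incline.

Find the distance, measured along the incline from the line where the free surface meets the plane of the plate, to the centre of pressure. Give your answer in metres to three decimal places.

y_p = 0.884 m

γ = 1.169 × 9.81 = 11.46789 kN/m³.
Let θ = 29.8° be the plate's angle to the horizontal; measure y along the incline from where the plane meets the free surface. Vertical depth h = y·sinθ with sinθ = 0.496974.
The centroid of a semicircle lies 4r/(3π) = 0.466854 m from the diameter, here below the top edge, so y_c = 0.308 + 0.466854 = 0.774854 m and h_c = 0.774854 × 0.496974 = 0.385082 m.
A = πr²/2 = π × 1.1²/2 = 1.90066 m².
Resultant F = γ·h_c·A = 11.46789 × 0.385082 × 1.90066 = 8.39346 kN.
I_c = (π/8 − 8/(9π))·r⁴ = 0.109757 × 1.1⁴ = 0.160695 m⁴.
Centre of pressure: y_p = y_c + I_c/(y_c·A) = 0.774854 + 0.160695/(0.774854 × 1.90066) = 0.774854 + 0.109113 = 0.883967 m along the plane.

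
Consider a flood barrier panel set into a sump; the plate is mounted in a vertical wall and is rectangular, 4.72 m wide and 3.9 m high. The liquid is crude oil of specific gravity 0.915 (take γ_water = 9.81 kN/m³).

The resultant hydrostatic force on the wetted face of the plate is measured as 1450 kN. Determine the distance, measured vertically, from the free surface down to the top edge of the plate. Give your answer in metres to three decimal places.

d_top ≈ 6.825 m

γ = 0.915 × 9.81 = 8.97615 kN/m³.
A = 4.72 × 3.9 = 18.408 m².
From F = γ·h_c·A, the centroid depth is h_c = 1450/(8.97615 × 18.408) = 8.77549 m.
The centroid lies 3.9/2 = 1.95 m below the top edge, so the top edge sits at h_top = 8.77549 − 1.95 = 6.82549 m below the surface.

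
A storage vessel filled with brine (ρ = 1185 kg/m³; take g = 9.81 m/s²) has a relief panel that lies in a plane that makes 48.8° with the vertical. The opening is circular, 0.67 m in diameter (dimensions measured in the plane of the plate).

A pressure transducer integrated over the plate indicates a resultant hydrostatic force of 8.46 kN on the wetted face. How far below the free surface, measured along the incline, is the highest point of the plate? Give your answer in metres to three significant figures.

γ = ρg = 1185 × 9.81 / 1000 = 11.62485 kN/m³.
A = π(0.335)² = 0.352565 m².
From F = γ·h_c·A, the centroid depth is h_c = 8.46/(11.62485 × 0.352565) = 2.06416 m.
The plate makes 48.8° with the vertical, i.e. θ = 90° − 48.8° = 41.2° to the horizontal. Measuring y along the incline from the free-surface line, vertical depth h = y·sinθ with sinθ = 0.658689.
Along the incline, y_c = h_c/sinθ = 2.06416/0.658689 = 3.13374 m.
The centroid is at the centre, 0.335 m below the top of the plate, so the highest point sits at y_top = 3.13374 − 0.335 = 2.79874 m along the incline.

y_top ≈ 2.80 m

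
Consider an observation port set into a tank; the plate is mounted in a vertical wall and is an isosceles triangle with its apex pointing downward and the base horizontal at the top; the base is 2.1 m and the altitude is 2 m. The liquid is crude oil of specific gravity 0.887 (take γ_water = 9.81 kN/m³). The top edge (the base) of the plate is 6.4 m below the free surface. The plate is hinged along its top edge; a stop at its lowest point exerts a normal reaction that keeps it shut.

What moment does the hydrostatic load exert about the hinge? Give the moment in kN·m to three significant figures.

M ≈ 90.1 kN·m

γ = 0.887 × 9.81 = 8.70147 kN/m³.
With the apex down, the centroid sits h/3 = 2/3 = 0.666667 m below the base (the top edge), so the centroid depth is h_c = 6.4 + 0.666667 = 7.06667 m.
A = ½ × 2.1 × 2 = 2.1 m².
Resultant F = γ·h_c·A = 8.70147 × 7.06667 × 2.1 = 129.13 kN.
I_c = b·h³/36 = 2.1 × 2³/36 = 0.466667 m⁴.
Centre of pressure: y_p = y_c + I_c/(y_c·A) = 7.06667 + 0.466667/(7.06667 × 2.1) = 7.06667 + 0.0314465 = 7.09812 m along the plane.
The resultant acts 0.666667 + 0.0314465 = 0.698114 m (along the plate) below the hinge at the top edge, so the moment about the hinge is M = F × 0.698114 = 129.13 × 0.698114 = 90.1475 kN·m.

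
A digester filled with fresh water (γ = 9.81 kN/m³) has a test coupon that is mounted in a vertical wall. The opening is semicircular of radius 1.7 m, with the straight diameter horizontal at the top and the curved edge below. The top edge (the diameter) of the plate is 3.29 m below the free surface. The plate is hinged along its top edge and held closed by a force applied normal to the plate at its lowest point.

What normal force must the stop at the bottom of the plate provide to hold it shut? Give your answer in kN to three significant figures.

P ≈ 81.1 kN

γ = 9.81 kN/m³.
The centroid of a semicircle lies 4r/(3π) = 0.721502 m from the diameter, here below the top edge, so the centroid depth is h_c = 3.29 + 0.721502 = 4.0115 m.
A = πr²/2 = π × 1.7²/2 = 4.5396 m².
Resultant F = γ·h_c·A = 9.81 × 4.0115 × 4.5396 = 178.646 kN.
I_c = (π/8 − 8/(9π))·r⁴ = 0.109757 × 1.7⁴ = 0.916701 m⁴.
Centre of pressure: y_p = y_c + I_c/(y_c·A) = 4.0115 + 0.916701/(4.0115 × 4.5396) = 4.0115 + 0.0503389 = 4.06184 m along the plane.
The resultant acts 0.721502 + 0.0503389 = 0.771841 m (along the plate) below the hinge at the top edge, so the moment about the hinge is M = F × 0.771841 = 178.646 × 0.771841 = 137.886 kN·m.
A normal force at the bottom, 1.7 m from the hinge, must supply this moment: P = 137.886/1.7 = 81.1094 kN.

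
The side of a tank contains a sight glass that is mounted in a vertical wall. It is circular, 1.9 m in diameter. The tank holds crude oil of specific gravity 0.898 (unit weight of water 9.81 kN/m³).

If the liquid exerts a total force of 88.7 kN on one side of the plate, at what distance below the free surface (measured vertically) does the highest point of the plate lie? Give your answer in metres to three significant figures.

d_top ≈ 2.60 m

γ = 0.898 × 9.81 = 8.80938 kN/m³.
A = π(0.95)² = 2.83529 m².
From F = γ·h_c·A, the centroid depth is h_c = 88.7/(8.80938 × 2.83529) = 3.55125 m.
The centroid is at the centre, 0.95 m below the top of the plate, so the highest point sits at h_top = 3.55125 − 0.95 = 2.60125 m below the surface.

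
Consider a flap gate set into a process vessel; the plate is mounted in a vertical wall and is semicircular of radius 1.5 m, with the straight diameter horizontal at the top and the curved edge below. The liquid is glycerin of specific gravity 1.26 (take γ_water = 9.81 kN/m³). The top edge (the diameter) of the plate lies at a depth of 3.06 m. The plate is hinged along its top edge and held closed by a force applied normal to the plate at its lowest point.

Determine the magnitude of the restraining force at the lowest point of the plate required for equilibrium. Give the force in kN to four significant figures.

γ = 1.26 × 9.81 = 12.3606 kN/m³.
The centroid of a semicircle lies 4r/(3π) = 0.63662 m from the diameter, here below the top edge, so the centroid depth is h_c = 3.06 + 0.63662 = 3.69662 m.
A = πr²/2 = π × 1.5²/2 = 3.53429 m².
Resultant F = γ·h_c·A = 12.3606 × 3.69662 × 3.53429 = 161.49 kN.
I_c = (π/8 − 8/(9π))·r⁴ = 0.109757 × 1.5⁴ = 0.555645 m⁴.
Centre of pressure: y_p = y_c + I_c/(y_c·A) = 3.69662 + 0.555645/(3.69662 × 3.53429) = 3.69662 + 0.0425295 = 3.73915 m along the plane.
The resultant acts 0.63662 + 0.0425295 = 0.679149 m (along the plate) below the hinge at the top edge, so the moment about the hinge is M = F × 0.679149 = 161.49 × 0.679149 = 109.676 kN·m.
A normal force at the bottom, 1.5 m from the hinge, must supply this moment: P = 109.676/1.5 = 73.1173 kN.

P ≈ 73.12 kN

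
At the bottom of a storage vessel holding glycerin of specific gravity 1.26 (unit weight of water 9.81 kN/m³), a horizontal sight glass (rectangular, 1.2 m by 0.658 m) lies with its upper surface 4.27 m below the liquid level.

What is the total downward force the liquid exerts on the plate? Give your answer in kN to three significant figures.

F ≈ 41.7 kN

γ = 1.26 × 9.81 = 12.3606 kN/m³.
The plate is horizontal, so pressure is uniform at p = γ·h = 12.3606 × 4.27 = 52.7798 kN/m².
A = 1.2 × 0.658 = 0.7896 m².
F = p·A = 52.7798 × 0.7896 = 41.6749 kN.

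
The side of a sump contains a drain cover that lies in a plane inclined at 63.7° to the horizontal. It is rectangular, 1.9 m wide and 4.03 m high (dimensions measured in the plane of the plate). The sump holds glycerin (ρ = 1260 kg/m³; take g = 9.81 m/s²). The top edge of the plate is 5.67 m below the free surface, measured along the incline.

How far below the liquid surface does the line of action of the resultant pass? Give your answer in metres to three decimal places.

γ = ρg = 1260 × 9.81 / 1000 = 12.3606 kN/m³.
Let θ = 63.7° be the plate's angle to the horizontal; measure y along the incline from where the plane meets the free surface. Vertical depth h = y·sinθ with sinθ = 0.896486.
The centroid lies 4.03/2 = 2.015 m below the top edge, so y_c = 5.67 + 2.015 = 7.685 m and h_c = 7.685 × 0.896486 = 6.88949 m.
A = 1.9 × 4.03 = 7.657 m².
Resultant F = γ·h_c·A = 12.3606 × 6.88949 × 7.657 = 652.057 kN.
I_c = b·h³/12 = 1.9 × 4.03³/12 = 10.363 m⁴.
Centre of pressure: y_p = y_c + I_c/(y_c·A) = 7.685 + 10.363/(7.685 × 7.657) = 7.685 + 0.17611 = 7.86111 m along the plane.
Vertically, h_p = y_p·sinθ = 7.86111 × 0.896486 = 7.04738 m.

h_p = 7.047 m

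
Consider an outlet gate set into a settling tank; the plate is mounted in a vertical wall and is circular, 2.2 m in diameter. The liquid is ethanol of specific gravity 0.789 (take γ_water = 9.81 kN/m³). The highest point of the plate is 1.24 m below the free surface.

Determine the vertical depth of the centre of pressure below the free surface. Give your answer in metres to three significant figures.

γ = 0.789 × 9.81 = 7.74009 kN/m³.
The centroid is at the centre, 1.1 m below the top of the plate, so the centroid depth is h_c = 1.24 + 1.1 = 2.34 m.
A = π(1.1)² = 3.80133 m².
Resultant F = γ·h_c·A = 7.74009 × 2.34 × 3.80133 = 68.849 kN.
I_c = πr⁴/4 = π × 1.1⁴/4 = 1.1499 m⁴.
Centre of pressure: y_p = y_c + I_c/(y_c·A) = 2.34 + 1.1499/(2.34 × 3.80133) = 2.34 + 0.129273 = 2.46927 m along the plane.

h_p = 2.47 m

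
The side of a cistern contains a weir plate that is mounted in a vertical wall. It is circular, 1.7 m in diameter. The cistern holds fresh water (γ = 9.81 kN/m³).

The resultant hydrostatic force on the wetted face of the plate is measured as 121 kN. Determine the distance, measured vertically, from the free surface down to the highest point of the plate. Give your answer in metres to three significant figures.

γ = 9.81 kN/m³.
A = π(0.85)² = 2.2698 m².
From F = γ·h_c·A, the centroid depth is h_c = 121/(9.81 × 2.2698) = 5.43411 m.
The centroid is at the centre, 0.85 m below the top of the plate, so the highest point sits at h_top = 5.43411 − 0.85 = 4.58411 m below the surface.

d_top ≈ 4.58 m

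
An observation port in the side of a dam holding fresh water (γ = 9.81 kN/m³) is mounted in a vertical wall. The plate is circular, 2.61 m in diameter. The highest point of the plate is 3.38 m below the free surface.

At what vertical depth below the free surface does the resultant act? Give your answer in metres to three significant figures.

γ = 9.81 kN/m³.
The centroid is at the centre, 1.305 m below the top of the plate, so the centroid depth is h_c = 3.38 + 1.305 = 4.685 m.
A = π(1.305)² = 5.35021 m².
Resultant F = γ·h_c·A = 9.81 × 4.685 × 5.35021 = 245.895 kN.
I_c = πr⁴/4 = π × 1.305⁴/4 = 2.27789 m⁴.
Centre of pressure: y_p = y_c + I_c/(y_c·A) = 4.685 + 2.27789/(4.685 × 5.35021) = 4.685 + 0.0908767 = 4.77588 m along the plane.

h_p = 4.78 m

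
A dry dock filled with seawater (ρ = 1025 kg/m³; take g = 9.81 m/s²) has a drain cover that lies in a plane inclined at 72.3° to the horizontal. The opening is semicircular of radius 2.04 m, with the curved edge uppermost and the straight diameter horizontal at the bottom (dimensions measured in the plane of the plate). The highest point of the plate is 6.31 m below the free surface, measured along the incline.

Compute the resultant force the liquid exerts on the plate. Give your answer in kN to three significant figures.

γ = ρg = 1025 × 9.81 / 1000 = 10.05525 kN/m³.
Let θ = 72.3° be the plate's angle to the horizontal; measure y along the incline from where the plane meets the free surface. Vertical depth h = y·sinθ with sinθ = 0.952661.
The centroid lies 4r/(3π) = 0.865803 m above the diameter, so r − 4r/(3π) = 2.04 − 0.865803 = 1.1742 m below the topmost point, so y_c = 6.31 + 1.1742 = 7.4842 m and h_c = 7.4842 × 0.952661 = 7.12991 m.
A = πr²/2 = π × 2.04²/2 = 6.53703 m².
Resultant F = γ·h_c·A = 10.05525 × 7.12991 × 6.53703 = 468.659 kN.

F ≈ 469 kN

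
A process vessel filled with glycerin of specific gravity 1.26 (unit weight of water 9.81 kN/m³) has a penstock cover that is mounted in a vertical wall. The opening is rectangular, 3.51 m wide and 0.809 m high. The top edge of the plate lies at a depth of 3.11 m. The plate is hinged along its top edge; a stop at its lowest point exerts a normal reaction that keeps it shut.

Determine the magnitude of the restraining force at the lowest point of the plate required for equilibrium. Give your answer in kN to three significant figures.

γ = 1.26 × 9.81 = 12.3606 kN/m³.
The centroid lies 0.809/2 = 0.4045 m below the top edge, so the centroid depth is h_c = 3.11 + 0.4045 = 3.5145 m.
A = 3.51 × 0.809 = 2.83959 m².
Resultant F = γ·h_c·A = 12.3606 × 3.5145 × 2.83959 = 123.356 kN.
I_c = b·h³/12 = 3.51 × 0.809³/12 = 0.154871 m⁴.
Centre of pressure: y_p = y_c + I_c/(y_c·A) = 3.5145 + 0.154871/(3.5145 × 2.83959) = 3.5145 + 0.0155185 = 3.53002 m along the plane.
The resultant acts 0.4045 + 0.0155185 = 0.420019 m (along the plate) below the hinge at the top edge, so the moment about the hinge is M = F × 0.420019 = 123.356 × 0.420019 = 51.8119 kN·m.
A normal force at the bottom, 0.809 m from the hinge, must supply this moment: P = 51.8119/0.809 = 64.0444 kN.

P ≈ 64.0 kN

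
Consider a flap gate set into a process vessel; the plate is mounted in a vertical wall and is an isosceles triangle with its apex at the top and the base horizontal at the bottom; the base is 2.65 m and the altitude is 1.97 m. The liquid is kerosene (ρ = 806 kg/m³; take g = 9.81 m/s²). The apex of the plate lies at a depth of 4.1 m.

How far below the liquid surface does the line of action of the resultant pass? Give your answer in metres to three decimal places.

γ = ρg = 806 × 9.81 / 1000 = 7.90686 kN/m³.
With the apex up, the centroid sits 2h/3 = 2 × 1.97/3 = 1.31333 m below the apex, so the centroid depth is h_c = 4.1 + 1.31333 = 5.41333 m.
A = ½ × 2.65 × 1.97 = 2.61025 m².
Resultant F = γ·h_c·A = 7.90686 × 5.41333 × 2.61025 = 111.725 kN.
I_c = b·h³/36 = 2.65 × 1.97³/36 = 0.562784 m⁴.
Centre of pressure: y_p = y_c + I_c/(y_c·A) = 5.41333 + 0.562784/(5.41333 × 2.61025) = 5.41333 + 0.0398286 = 5.45316 m along the plane.

h_p = 5.453 m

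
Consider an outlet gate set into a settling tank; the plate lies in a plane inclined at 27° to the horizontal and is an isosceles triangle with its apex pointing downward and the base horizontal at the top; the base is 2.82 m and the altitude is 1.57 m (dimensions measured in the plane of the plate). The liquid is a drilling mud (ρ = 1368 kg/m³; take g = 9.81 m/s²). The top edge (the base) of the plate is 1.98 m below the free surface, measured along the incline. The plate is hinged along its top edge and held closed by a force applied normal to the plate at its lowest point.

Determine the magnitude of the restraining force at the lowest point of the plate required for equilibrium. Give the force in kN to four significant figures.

γ = ρg = 1368 × 9.81 / 1000 = 13.42008 kN/m³.
Let θ = 27° be the plate's angle to the horizontal; measure y along the incline from where the plane meets the free surface. Vertical depth h = y·sinθ with sinθ = 0.453990.
With the apex down, the centroid sits h/3 = 1.57/3 = 0.523333 m below the base (the top edge), so y_c = 1.98 + 0.523333 = 2.50333 m and h_c = 2.50333 × 0.453990 = 1.13649 m.
A = ½ × 2.82 × 1.57 = 2.2137 m².
Resultant F = γ·h_c·A = 13.42008 × 1.13649 × 2.2137 = 33.7629 kN.
I_c = b·h³/36 = 2.82 × 1.57³/36 = 0.303142 m⁴.
Centre of pressure: y_p = y_c + I_c/(y_c·A) = 2.50333 + 0.303142/(2.50333 × 2.2137) = 2.50333 + 0.0547028 = 2.55803 m along the plane.
The resultant acts 0.523333 + 0.0547028 = 0.578036 m (along the plate) below the hinge at the top edge, so the moment about the hinge is M = F × 0.578036 = 33.7629 × 0.578036 = 19.5162 kN·m.
A normal force at the bottom, 1.57 m from the hinge, must supply this moment: P = 19.5162/1.57 = 12.4307 kN.

P ≈ 12.43 kN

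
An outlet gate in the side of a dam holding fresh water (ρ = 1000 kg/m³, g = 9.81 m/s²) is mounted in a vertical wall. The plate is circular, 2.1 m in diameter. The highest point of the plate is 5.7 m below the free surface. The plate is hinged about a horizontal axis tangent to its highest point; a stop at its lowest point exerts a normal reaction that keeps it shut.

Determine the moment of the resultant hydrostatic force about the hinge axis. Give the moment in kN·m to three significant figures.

γ = ρg = 1000 × 9.81 = 9810 N/m³ = 9.81 kN/m³.
The centroid is at the centre, 1.05 m below the top of the plate, so the centroid depth is h_c = 5.7 + 1.05 = 6.75 m.
A = π(1.05)² = 3.46361 m².
Resultant F = γ·h_c·A = 9.81 × 6.75 × 3.46361 = 229.352 kN.
I_c = πr⁴/4 = π × 1.05⁴/4 = 0.954656 m⁴.
Centre of pressure: y_p = y_c + I_c/(y_c·A) = 6.75 + 0.954656/(6.75 × 3.46361) = 6.75 + 0.0408333 = 6.79083 m along the plane.
The resultant acts 1.05 + 0.0408333 = 1.09083 m (along the plate) below the hinge at the top edge, so the moment about the hinge is M = F × 1.09083 = 229.352 × 1.09083 = 250.184 kN·m.

M ≈ 250 kN·m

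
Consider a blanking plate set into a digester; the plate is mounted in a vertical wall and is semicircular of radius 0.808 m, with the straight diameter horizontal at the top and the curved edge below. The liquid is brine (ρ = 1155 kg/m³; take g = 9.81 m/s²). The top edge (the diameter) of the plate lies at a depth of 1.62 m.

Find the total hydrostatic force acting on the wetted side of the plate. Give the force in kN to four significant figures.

F ≈ 22.81 kN

γ = ρg = 1155 × 9.81 / 1000 = 11.33055 kN/m³.
The centroid of a semicircle lies 4r/(3π) = 0.342926 m from the diameter, here below the top edge, so the centroid depth is h_c = 1.62 + 0.342926 = 1.96293 m.
A = πr²/2 = π × 0.808²/2 = 1.02552 m².
Resultant F = γ·h_c·A = 11.33055 × 1.96293 × 1.02552 = 22.8087 kN.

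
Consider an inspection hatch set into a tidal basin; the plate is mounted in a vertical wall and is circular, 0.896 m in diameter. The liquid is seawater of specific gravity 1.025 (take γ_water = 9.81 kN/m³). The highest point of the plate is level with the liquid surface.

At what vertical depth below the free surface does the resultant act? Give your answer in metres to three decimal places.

h_p = 0.560 m

γ = 1.025 × 9.81 = 10.05525 kN/m³.
The centroid is at the centre, 0.448 m below the top of the plate, so the centroid depth is h_c = 0.448 m.
A = π(0.448)² = 0.63053 m².
Resultant F = γ·h_c·A = 10.05525 × 0.448 × 0.63053 = 2.84038 kN.
I_c = πr⁴/4 = π × 0.448⁴/4 = 0.0316375 m⁴.
Centre of pressure: y_p = y_c + I_c/(y_c·A) = 0.448 + 0.0316375/(0.448 × 0.63053) = 0.448 + 0.112 = 0.56 m along the plane.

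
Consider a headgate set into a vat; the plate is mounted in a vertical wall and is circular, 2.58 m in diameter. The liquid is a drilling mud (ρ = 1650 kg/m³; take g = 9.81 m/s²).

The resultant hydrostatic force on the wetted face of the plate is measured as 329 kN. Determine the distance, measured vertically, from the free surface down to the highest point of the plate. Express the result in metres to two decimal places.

γ = ρg = 1650 × 9.81 / 1000 = 16.1865 kN/m³.
A = π(1.29)² = 5.22792 m².
From F = γ·h_c·A, the centroid depth is h_c = 329/(16.1865 × 5.22792) = 3.88789 m.
The centroid is at the centre, 1.29 m below the top of the plate, so the highest point sits at h_top = 3.88789 − 1.29 = 2.59789 m below the surface.

d_top ≈ 2.60 m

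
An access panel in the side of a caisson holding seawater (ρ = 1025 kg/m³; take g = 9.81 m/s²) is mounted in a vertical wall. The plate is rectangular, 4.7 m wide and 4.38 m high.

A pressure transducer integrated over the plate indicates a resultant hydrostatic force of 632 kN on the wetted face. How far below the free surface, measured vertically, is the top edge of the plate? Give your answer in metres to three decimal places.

γ = ρg = 1025 × 9.81 / 1000 = 10.05525 kN/m³.
A = 4.7 × 4.38 = 20.586 m².
From F = γ·h_c·A, the centroid depth is h_c = 632/(10.05525 × 20.586) = 3.05318 m.
The centroid lies 4.38/2 = 2.19 m below the top edge, so the top edge sits at h_top = 3.05318 − 2.19 = 0.86318 m below the surface.

d_top ≈ 0.863 m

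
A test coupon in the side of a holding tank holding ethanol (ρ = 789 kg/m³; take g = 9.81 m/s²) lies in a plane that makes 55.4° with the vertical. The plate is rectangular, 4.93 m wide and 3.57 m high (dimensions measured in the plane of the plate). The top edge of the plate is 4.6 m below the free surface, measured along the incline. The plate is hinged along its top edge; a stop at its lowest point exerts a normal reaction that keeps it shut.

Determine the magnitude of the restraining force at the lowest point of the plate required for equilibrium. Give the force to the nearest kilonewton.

P ≈ 270 kN

γ = ρg = 789 × 9.81 / 1000 = 7.74009 kN/m³.
The plate makes 55.4° with the vertical, i.e. θ = 90° − 55.4° = 34.6° to the horizontal. Measuring y along the incline from the free-surface line, vertical depth h = y·sinθ with sinθ = 0.567844.
The centroid lies 3.57/2 = 1.785 m below the top edge, so y_c = 4.6 + 1.785 = 6.385 m and h_c = 6.385 × 0.567844 = 3.62568 m.
A = 4.93 × 3.57 = 17.6001 m².
Resultant F = γ·h_c·A = 7.74009 × 3.62568 × 17.6001 = 493.913 kN.
I_c = b·h³/12 = 4.93 × 3.57³/12 = 18.6926 m⁴.
Centre of pressure: y_p = y_c + I_c/(y_c·A) = 6.385 + 18.6926/(6.385 × 17.6001) = 6.385 + 0.166339 = 6.55134 m along the plane.
The resultant acts 1.785 + 0.166339 = 1.95134 m (along the plate) below the hinge at the top edge, so the moment about the hinge is M = F × 1.95134 = 493.913 × 1.95134 = 963.792 kN·m.
A normal force at the bottom, 3.57 m from the hinge, must supply this moment: P = 963.792/3.57 = 269.97 kN.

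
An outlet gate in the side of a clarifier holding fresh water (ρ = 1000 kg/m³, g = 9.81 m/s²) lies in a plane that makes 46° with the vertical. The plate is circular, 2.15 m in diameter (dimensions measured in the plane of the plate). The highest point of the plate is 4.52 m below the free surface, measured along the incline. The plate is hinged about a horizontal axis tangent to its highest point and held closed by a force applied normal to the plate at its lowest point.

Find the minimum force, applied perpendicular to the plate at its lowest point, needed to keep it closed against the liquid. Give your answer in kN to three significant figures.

P ≈ 72.5 kN

γ = ρg = 1000 × 9.81 = 9810 N/m³ = 9.81 kN/m³.
The plate makes 46° with the vertical, i.e. θ = 90° − 46° = 44° to the horizontal. Measuring y along the incline from the free-surface line, vertical depth h = y·sinθ with sinθ = 0.694658.
The centroid is at the centre, 1.075 m below the top of the plate, so y_c = 4.52 + 1.075 = 5.595 m and h_c = 5.595 × 0.694658 = 3.88661 m.
A = π(1.075)² = 3.6305 m².
Resultant F = γ·h_c·A = 9.81 × 3.88661 × 3.6305 = 138.422 kN.
I_c = πr⁴/4 = π × 1.075⁴/4 = 1.04888 m⁴.
Centre of pressure: y_p = y_c + I_c/(y_c·A) = 5.595 + 1.04888/(5.595 × 3.6305) = 5.595 + 0.0516368 = 5.64664 m along the plane.
The resultant acts 1.075 + 0.0516368 = 1.12664 m (along the plate) below the hinge at the top edge, so the moment about the hinge is M = F × 1.12664 = 138.422 × 1.12664 = 155.952 kN·m.
A normal force at the bottom, 2.15 m from the hinge, must supply this moment: P = 155.952/2.15 = 72.5358 kN.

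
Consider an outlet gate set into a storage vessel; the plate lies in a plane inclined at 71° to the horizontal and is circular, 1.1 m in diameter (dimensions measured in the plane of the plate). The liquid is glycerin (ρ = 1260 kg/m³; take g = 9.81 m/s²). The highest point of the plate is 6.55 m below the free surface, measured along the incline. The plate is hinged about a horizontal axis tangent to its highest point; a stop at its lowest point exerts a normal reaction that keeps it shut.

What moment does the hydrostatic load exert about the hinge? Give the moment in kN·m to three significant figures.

M ≈ 44.2 kN·m

γ = ρg = 1260 × 9.81 / 1000 = 12.3606 kN/m³.
Let θ = 71° be the plate's angle to the horizontal; measure y along the incline from where the plane meets the free surface. Vertical depth h = y·sinθ with sinθ = 0.945519.
The centroid is at the centre, 0.55 m below the top of the plate, so y_c = 6.55 + 0.55 = 7.1 m and h_c = 7.1 × 0.945519 = 6.71318 m.
A = π(0.55)² = 0.950332 m².
Resultant F = γ·h_c·A = 12.3606 × 6.71318 × 0.950332 = 78.8575 kN.
I_c = πr⁴/4 = π × 0.55⁴/4 = 0.0718688 m⁴.
Centre of pressure: y_p = y_c + I_c/(y_c·A) = 7.1 + 0.0718688/(7.1 × 0.950332) = 7.1 + 0.0106514 = 7.11065 m along the plane.
The resultant acts 0.55 + 0.0106514 = 0.560651 m (along the plate) below the hinge at the top edge, so the moment about the hinge is M = F × 0.560651 = 78.8575 × 0.560651 = 44.2115 kN·m.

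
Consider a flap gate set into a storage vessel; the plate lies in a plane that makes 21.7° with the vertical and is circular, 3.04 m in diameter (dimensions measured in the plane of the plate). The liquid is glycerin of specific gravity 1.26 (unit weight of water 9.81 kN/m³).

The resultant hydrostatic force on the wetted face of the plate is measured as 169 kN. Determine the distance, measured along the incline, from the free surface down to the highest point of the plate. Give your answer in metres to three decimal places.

γ = 1.26 × 9.81 = 12.3606 kN/m³.
A = π(1.52)² = 7.25834 m².
From F = γ·h_c·A, the centroid depth is h_c = 169/(12.3606 × 7.25834) = 1.88369 m.
The plate makes 21.7° with the vertical, i.e. θ = 90° − 21.7° = 68.3° to the horizontal. Measuring y along the incline from the free-surface line, vertical depth h = y·sinθ with sinθ = 0.929133.
Along the incline, y_c = h_c/sinθ = 1.88369/0.929133 = 2.02736 m.
The centroid is at the centre, 1.52 m below the top of the plate, so the highest point sits at y_top = 2.02736 − 1.52 = 0.50736 m along the incline.

y_top ≈ 0.507 m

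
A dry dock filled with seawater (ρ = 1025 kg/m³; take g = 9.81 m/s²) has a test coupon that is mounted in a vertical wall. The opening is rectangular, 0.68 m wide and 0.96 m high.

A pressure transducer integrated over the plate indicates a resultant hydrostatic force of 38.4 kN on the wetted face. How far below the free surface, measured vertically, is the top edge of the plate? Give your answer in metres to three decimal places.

γ = ρg = 1025 × 9.81 / 1000 = 10.05525 kN/m³.
A = 0.68 × 0.96 = 0.6528 m².
From F = γ·h_c·A, the centroid depth is h_c = 38.4/(10.05525 × 0.6528) = 5.85003 m.
The centroid lies 0.96/2 = 0.48 m below the top edge, so the top edge sits at h_top = 5.85003 − 0.48 = 5.37003 m below the surface.

d_top ≈ 5.370 m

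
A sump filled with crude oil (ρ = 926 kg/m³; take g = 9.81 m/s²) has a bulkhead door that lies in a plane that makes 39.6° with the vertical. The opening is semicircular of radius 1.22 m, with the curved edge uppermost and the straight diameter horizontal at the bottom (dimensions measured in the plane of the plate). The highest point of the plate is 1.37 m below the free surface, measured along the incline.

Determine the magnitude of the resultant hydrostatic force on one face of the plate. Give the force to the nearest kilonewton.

γ = ρg = 926 × 9.81 / 1000 = 9.08406 kN/m³.
The plate makes 39.6° with the vertical, i.e. θ = 90° − 39.6° = 50.4° to the horizontal. Measuring y along the incline from the free-surface line, vertical depth h = y·sinθ with sinθ = 0.770513.
The centroid lies 4r/(3π) = 0.517784 m above the diameter, so r − 4r/(3π) = 1.22 − 0.517784 = 0.702216 m below the topmost point, so y_c = 1.37 + 0.702216 = 2.07222 m and h_c = 2.07222 × 0.770513 = 1.59667 m.
A = πr²/2 = π × 1.22²/2 = 2.33797 m².
Resultant F = γ·h_c·A = 9.08406 × 1.59667 × 2.33797 = 33.9105 kN.

F ≈ 34 kN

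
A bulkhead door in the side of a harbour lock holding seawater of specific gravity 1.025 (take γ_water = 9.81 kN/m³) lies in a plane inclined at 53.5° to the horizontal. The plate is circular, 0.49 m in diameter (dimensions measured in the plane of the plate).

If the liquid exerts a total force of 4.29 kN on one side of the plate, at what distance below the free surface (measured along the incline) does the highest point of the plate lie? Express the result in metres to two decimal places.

y_top ≈ 2.57 m

γ = 1.025 × 9.81 = 10.05525 kN/m³.
A = π(0.245)² = 0.188574 m².
From F = γ·h_c·A, the centroid depth is h_c = 4.29/(10.05525 × 0.188574) = 2.26247 m.
Let θ = 53.5° be the plate's angle to the horizontal; measure y along the incline from where the plane meets the free surface. Vertical depth h = y·sinθ with sinθ = 0.803857.
Along the incline, y_c = h_c/sinθ = 2.26247/0.803857 = 2.81452 m.
The centroid is at the centre, 0.245 m below the top of the plate, so the highest point sits at y_top = 2.81452 − 0.245 = 2.56952 m along the incline.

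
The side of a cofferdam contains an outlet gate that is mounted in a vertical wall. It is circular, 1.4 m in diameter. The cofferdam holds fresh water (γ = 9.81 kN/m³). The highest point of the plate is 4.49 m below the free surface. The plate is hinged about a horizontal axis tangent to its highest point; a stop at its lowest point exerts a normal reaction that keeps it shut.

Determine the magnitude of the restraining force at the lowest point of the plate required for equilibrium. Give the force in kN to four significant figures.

P ≈ 40.51 kN

γ = 9.81 kN/m³.
The centroid is at the centre, 0.7 m below the top of the plate, so the centroid depth is h_c = 4.49 + 0.7 = 5.19 m.
A = π(0.7)² = 1.53938 m².
Resultant F = γ·h_c·A = 9.81 × 5.19 × 1.53938 = 78.3758 kN.
I_c = πr⁴/4 = π × 0.7⁴/4 = 0.188574 m⁴.
Centre of pressure: y_p = y_c + I_c/(y_c·A) = 5.19 + 0.188574/(5.19 × 1.53938) = 5.19 + 0.0236031 = 5.2136 m along the plane.
The resultant acts 0.7 + 0.0236031 = 0.723603 m (along the plate) below the hinge at the top edge, so the moment about the hinge is M = F × 0.723603 = 78.3758 × 0.723603 = 56.713 kN·m.
A normal force at the bottom, 1.4 m from the hinge, must supply this moment: P = 56.713/1.4 = 40.5093 kN.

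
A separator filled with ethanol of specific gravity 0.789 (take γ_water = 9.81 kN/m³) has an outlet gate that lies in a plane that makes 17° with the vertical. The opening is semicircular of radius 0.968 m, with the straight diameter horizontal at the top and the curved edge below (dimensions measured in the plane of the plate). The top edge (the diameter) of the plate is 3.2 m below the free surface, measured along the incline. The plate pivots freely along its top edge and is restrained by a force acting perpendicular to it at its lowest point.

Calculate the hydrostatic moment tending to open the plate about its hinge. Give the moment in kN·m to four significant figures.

γ = 0.789 × 9.81 = 7.74009 kN/m³.
The plate makes 17° with the vertical, i.e. θ = 90° − 17° = 73° to the horizontal. Measuring y along the incline from the free-surface line, vertical depth h = y·sinθ with sinθ = 0.956305.
The centroid of a semicircle lies 4r/(3π) = 0.410832 m from the diameter, here below the top edge, so y_c = 3.2 + 0.410832 = 3.61083 m and h_c = 3.61083 × 0.956305 = 3.45305 m.
A = πr²/2 = π × 0.968²/2 = 1.47187 m².
Resultant F = γ·h_c·A = 7.74009 × 3.45305 × 1.47187 = 39.3385 kN.
I_c = (π/8 − 8/(9π))·r⁴ = 0.109757 × 0.968⁴ = 0.0963682 m⁴.
Centre of pressure: y_p = y_c + I_c/(y_c·A) = 3.61083 + 0.0963682/(3.61083 × 1.47187) = 3.61083 + 0.0181325 = 3.62896 m along the plane.
The resultant acts 0.410832 + 0.0181325 = 0.428964 m (along the plate) below the hinge at the top edge, so the moment about the hinge is M = F × 0.428964 = 39.3385 × 0.428964 = 16.8748 kN·m.

M ≈ 16.87 kN·m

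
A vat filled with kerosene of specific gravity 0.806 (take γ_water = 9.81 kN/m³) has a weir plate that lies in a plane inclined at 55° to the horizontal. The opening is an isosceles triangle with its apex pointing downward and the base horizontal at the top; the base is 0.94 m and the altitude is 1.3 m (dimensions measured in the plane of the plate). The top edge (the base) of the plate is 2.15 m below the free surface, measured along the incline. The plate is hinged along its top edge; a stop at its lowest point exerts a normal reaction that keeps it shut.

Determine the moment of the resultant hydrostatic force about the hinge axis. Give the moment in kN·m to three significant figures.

M ≈ 4.80 kN·m

γ = 0.806 × 9.81 = 7.90686 kN/m³.
Let θ = 55° be the plate's angle to the horizontal; measure y along the incline from where the plane meets the free surface. Vertical depth h = y·sinθ with sinθ = 0.819152.
With the apex down, the centroid sits h/3 = 1.3/3 = 0.433333 m below the base (the top edge), so y_c = 2.15 + 0.433333 = 2.58333 m and h_c = 2.58333 × 0.819152 = 2.11614 m.
A = ½ × 0.94 × 1.3 = 0.611 m².
Resultant F = γ·h_c·A = 7.90686 × 2.11614 × 0.611 = 10.2233 kN.
I_c = b·h³/36 = 0.94 × 1.3³/36 = 0.0573661 m⁴.
Centre of pressure: y_p = y_c + I_c/(y_c·A) = 2.58333 + 0.0573661/(2.58333 × 0.611) = 2.58333 + 0.0363441 = 2.61967 m along the plane.
The resultant acts 0.433333 + 0.0363441 = 0.469677 m (along the plate) below the hinge at the top edge, so the moment about the hinge is M = F × 0.469677 = 10.2233 × 0.469677 = 4.80165 kN·m.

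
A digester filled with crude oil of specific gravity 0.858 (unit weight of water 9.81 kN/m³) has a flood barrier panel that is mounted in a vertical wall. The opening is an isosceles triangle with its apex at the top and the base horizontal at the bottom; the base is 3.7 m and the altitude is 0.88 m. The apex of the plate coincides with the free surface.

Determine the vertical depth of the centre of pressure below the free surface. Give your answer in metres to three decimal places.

h_p = 0.660 m

γ = 0.858 × 9.81 = 8.41698 kN/m³.
With the apex up, the centroid sits 2h/3 = 2 × 0.88/3 = 0.586667 m below the apex, so the centroid depth is h_c = 0.586667 m.
A = ½ × 3.7 × 0.88 = 1.628 m².
Resultant F = γ·h_c·A = 8.41698 × 0.586667 × 1.628 = 8.03901 kN.
I_c = b·h³/36 = 3.7 × 0.88³/36 = 0.0700402 m⁴.
Centre of pressure: y_p = y_c + I_c/(y_c·A) = 0.586667 + 0.0700402/(0.586667 × 1.628) = 0.586667 + 0.0733333 = 0.66 m along the plane.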